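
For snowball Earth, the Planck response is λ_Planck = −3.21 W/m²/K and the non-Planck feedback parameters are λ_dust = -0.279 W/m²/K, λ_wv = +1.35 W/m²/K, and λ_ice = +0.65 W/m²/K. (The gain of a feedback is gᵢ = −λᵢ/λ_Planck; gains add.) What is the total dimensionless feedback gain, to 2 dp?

Convert to gains: g_dust = -0.279/3.21 = -0.08692; g_wv = 1.35/3.21 = 0.4206; g_ice = 0.65/3.21 = 0.2025.
Total gain g = 0.53618.

0.54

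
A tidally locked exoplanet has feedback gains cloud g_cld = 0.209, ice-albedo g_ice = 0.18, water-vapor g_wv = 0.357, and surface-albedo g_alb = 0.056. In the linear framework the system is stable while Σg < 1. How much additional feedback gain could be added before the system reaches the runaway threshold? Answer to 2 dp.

Current total gain = 0.209 + 0.18 + 0.357 + 0.056 = 0.802.
Margin to runaway = 1 − 0.802 = 0.20.

0.20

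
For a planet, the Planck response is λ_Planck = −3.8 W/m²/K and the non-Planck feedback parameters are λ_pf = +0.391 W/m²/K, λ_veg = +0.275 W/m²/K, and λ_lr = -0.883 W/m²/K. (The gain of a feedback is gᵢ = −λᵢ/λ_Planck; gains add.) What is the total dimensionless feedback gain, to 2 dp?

Convert to gains: g_pf = 0.391/3.8 = 0.1029; g_veg = 0.275/3.8 = 0.07237; g_lr = -0.883/3.8 = -0.2324.
Total gain g = -0.05713.

-0.06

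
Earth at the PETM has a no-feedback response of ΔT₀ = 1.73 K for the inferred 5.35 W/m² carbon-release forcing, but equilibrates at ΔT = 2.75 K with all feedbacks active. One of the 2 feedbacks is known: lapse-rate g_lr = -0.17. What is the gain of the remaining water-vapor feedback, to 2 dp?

0.54

Amplification A = ΔT/ΔT₀ = 2.75/1.73 = 1.59.
Total gain g = 1 − 1/A = 1 − 1/1.59 = 0.3711.
The known gain is -0.17.
g_wv = 0.3711 + 0.17 = 0.54.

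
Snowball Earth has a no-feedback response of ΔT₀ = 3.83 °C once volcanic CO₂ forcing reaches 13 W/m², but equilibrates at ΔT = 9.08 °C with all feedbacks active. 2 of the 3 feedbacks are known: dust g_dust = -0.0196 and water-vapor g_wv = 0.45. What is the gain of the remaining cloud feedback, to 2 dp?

Amplification A = ΔT/ΔT₀ = 9.08/3.83 = 2.371.
Total gain g = 1 − 1/A = 1 − 1/2.371 = 0.5782.
Known gains sum to -0.0196 + 0.45 = 0.4304.
g_cld = 0.5782 − 0.4304 = 0.15.

0.15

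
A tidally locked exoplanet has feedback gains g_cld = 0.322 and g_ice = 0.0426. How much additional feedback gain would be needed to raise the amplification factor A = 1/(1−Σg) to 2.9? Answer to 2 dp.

Current total gain = 0.3646.
Target gain for A = 2.9: g* = 1 − 1/2.9 = 0.6552.
Additional gain needed = 0.6552 − 0.3646 = 0.29.

0.29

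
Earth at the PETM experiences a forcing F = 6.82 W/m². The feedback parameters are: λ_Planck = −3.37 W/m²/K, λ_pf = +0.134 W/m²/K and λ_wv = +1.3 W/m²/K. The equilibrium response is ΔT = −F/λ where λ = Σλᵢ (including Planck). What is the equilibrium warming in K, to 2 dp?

Net feedback parameter λ = (−3.37) + (+0.134) + (+1.3) = -1.936 W/m²/K.
ΔT = −F/λ = −6.82/(-1.936) = 3.52 K.

3.52 K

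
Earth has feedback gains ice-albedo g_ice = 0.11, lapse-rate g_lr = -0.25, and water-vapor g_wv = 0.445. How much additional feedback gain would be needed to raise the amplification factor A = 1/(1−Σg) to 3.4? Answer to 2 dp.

0.40

Current total gain = 0.305.
Target gain for A = 3.4: g* = 1 − 1/3.4 = 0.7059.
Additional gain needed = 0.7059 − 0.305 = 0.40.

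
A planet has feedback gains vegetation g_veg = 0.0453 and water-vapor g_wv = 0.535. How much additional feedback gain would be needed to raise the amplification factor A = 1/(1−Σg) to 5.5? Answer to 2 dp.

Current total gain = 0.5803.
Target gain for A = 5.5: g* = 1 − 1/5.5 = 0.8182.
Additional gain needed = 0.8182 − 0.5803 = 0.24.

0.24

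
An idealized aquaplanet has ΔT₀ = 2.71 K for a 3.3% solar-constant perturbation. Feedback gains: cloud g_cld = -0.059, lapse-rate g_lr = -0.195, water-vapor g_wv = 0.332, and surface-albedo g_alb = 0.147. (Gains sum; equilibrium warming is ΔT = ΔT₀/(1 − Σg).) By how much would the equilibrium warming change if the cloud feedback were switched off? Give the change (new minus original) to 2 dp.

0.29 K

Original: g = 0.225, ΔT = 2.71/(1−0.225) = 3.4968 K.
Without cloud: g' = 0.284, ΔT' = 2.71/(1−0.284) = 3.7849 K.
Change = 3.7849 − 3.4968 = 0.29 K.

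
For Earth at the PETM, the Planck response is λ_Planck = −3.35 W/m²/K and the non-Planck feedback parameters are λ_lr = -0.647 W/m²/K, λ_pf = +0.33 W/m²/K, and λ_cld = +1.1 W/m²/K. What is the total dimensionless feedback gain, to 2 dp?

0.23

Convert to gains: g_lr = -0.647/3.35 = -0.1931; g_pf = 0.33/3.35 = 0.09851; g_cld = 1.1/3.35 = 0.3284.
Total gain g = 0.23381.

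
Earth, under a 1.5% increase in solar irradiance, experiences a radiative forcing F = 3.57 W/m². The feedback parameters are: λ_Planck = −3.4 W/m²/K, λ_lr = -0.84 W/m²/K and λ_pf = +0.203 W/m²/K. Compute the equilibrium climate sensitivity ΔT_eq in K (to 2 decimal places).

0.88 K

Net feedback parameter λ = (−3.4) + (-0.84) + (+0.203) = -4.037 W/m²/K.
ΔT = −F/λ = −3.57/(-4.037) = 0.88 K.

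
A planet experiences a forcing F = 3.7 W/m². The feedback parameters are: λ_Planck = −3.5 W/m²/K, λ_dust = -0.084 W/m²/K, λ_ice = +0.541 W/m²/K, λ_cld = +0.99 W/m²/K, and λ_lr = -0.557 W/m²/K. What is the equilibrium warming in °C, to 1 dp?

Net feedback parameter λ = (−3.5) + (-0.084) + (+0.541) + (+0.99) + (-0.557) = -2.61 W/m²/K.
ΔT = −F/λ = −3.7/(-2.61) = 1.4 °C.

1.4 °C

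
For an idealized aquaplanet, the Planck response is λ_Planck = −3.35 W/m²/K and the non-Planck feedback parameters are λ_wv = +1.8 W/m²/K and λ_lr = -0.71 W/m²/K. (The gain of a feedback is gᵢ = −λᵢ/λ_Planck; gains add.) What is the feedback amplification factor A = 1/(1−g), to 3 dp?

Convert to gains: g_wv = 1.8/3.35 = 0.5373; g_lr = -0.71/3.35 = -0.2119.
Total gain g = 0.3254.
A = 1/(1 − 0.3254) = 1.482.

1.482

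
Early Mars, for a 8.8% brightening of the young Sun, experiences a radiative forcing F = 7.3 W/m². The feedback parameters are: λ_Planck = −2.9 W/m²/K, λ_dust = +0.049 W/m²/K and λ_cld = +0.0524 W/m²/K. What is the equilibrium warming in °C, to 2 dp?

2.61 °C

Net feedback parameter λ = (−2.9) + (+0.049) + (+0.0524) = -2.7986 W/m²/K.
ΔT = −F/λ = −7.3/(-2.7986) = 2.61 °C.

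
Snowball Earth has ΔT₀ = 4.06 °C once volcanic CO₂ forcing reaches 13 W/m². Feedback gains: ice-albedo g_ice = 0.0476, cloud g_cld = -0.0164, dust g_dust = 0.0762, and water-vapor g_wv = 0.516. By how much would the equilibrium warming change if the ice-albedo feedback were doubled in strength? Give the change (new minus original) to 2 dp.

Original: g = 0.6234, ΔT = 4.06/(1−0.6234) = 10.7807 °C.
With doubled ice-albedo: g' = 0.671, ΔT' = 4.06/(1−0.671) = 12.3404 °C.
Change = 12.3404 − 10.7807 = 1.56 °C.

1.56 °C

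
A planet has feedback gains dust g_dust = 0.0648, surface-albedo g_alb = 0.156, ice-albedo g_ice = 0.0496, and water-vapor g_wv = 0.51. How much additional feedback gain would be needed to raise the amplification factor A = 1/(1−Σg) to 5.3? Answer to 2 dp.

Current total gain = 0.7804.
Target gain for A = 5.3: g* = 1 − 1/5.3 = 0.8113.
Additional gain needed = 0.8113 − 0.7804 = 0.03.

0.03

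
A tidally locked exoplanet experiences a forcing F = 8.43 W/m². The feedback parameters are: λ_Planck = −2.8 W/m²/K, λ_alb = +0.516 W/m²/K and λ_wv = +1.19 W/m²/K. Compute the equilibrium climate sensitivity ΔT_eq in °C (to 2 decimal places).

7.71 °C

Net feedback parameter λ = (−2.8) + (+0.516) + (+1.19) = -1.094 W/m²/K.
ΔT = −F/λ = −8.43/(-1.094) = 7.71 °C.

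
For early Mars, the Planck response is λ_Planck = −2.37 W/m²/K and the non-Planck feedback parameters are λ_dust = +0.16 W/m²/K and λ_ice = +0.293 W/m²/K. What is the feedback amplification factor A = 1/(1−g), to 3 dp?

Convert to gains: g_dust = 0.16/2.37 = 0.06751; g_ice = 0.293/2.37 = 0.1236.
Total gain g = 0.19111.
A = 1/(1 − 0.19111) = 1.236.

1.236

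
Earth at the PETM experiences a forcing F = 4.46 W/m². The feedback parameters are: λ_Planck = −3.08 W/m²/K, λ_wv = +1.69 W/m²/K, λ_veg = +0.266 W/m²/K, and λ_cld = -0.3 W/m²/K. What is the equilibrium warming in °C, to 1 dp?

3.1 °C

Net feedback parameter λ = (−3.08) + (+1.69) + (+0.266) + (-0.3) = -1.424 W/m²/K.
ΔT = −F/λ = −4.46/(-1.424) = 3.1 °C.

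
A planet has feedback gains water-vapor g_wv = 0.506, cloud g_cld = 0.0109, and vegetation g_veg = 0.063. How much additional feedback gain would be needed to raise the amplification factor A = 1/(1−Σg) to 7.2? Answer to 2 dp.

0.28

Current total gain = 0.5799.
Target gain for A = 7.2: g* = 1 − 1/7.2 = 0.8611.
Additional gain needed = 0.8611 − 0.5799 = 0.28.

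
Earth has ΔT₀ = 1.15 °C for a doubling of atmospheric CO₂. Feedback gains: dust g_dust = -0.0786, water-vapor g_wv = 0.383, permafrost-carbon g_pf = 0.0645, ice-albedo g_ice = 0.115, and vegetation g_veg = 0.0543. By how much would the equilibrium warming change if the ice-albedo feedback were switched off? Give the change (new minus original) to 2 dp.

Original: g = 0.5382, ΔT = 1.15/(1−0.5382) = 2.4903 °C.
Without ice-albedo: g' = 0.4232, ΔT' = 1.15/(1−0.4232) = 1.9938 °C.
Change = 1.9938 − 2.4903 = -0.50 °C.

-0.50 °C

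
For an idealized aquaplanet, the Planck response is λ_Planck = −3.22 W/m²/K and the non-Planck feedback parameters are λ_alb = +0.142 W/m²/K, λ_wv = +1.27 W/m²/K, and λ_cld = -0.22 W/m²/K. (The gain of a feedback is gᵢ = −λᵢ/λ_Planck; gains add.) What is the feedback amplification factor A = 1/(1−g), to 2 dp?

1.59

Convert to gains: g_alb = 0.142/3.22 = 0.0441; g_wv = 1.27/3.22 = 0.3944; g_cld = -0.22/3.22 = -0.06832.
Total gain g = 0.37018.
A = 1/(1 − 0.37018) = 1.59.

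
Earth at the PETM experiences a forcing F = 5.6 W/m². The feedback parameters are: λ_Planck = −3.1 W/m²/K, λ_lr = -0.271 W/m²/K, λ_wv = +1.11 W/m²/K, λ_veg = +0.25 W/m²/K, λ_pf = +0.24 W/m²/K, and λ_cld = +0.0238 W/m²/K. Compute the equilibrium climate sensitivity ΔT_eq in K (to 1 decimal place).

3.2 K

Net feedback parameter λ = (−3.1) + (-0.271) + (+1.11) + (+0.25) + (+0.24) + (+0.0238) = -1.7472 W/m²/K.
ΔT = −F/λ = −5.6/(-1.7472) = 3.2 K.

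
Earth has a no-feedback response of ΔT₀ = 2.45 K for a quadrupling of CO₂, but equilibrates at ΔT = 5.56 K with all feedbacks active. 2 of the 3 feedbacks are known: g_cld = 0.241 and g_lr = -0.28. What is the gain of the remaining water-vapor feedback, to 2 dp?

Amplification A = ΔT/ΔT₀ = 5.56/2.45 = 2.269.
Total gain g = 1 − 1/A = 1 − 1/2.269 = 0.5593.
Known gains sum to 0.241 − 0.28 = -0.039.
g_wv = 0.5593 + 0.039 = 0.60.

0.60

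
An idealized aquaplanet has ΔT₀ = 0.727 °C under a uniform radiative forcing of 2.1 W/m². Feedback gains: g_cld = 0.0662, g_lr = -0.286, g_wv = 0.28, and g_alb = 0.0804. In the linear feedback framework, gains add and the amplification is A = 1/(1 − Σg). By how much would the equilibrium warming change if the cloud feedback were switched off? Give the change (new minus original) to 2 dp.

Original: g = 0.1406, ΔT = 0.727/(1−0.1406) = 0.8459 °C.
Without cloud: g' = 0.0744, ΔT' = 0.727/(1−0.0744) = 0.7854 °C.
Change = 0.7854 − 0.8459 = -0.06 °C.

-0.06 °C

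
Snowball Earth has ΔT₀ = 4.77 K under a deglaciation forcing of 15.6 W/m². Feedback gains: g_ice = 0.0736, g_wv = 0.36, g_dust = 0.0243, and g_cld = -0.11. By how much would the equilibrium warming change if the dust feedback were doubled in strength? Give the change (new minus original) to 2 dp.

0.28 K

Original: g = 0.3479, ΔT = 4.77/(1−0.3479) = 7.3148 K.
With doubled dust: g' = 0.3722, ΔT' = 4.77/(1−0.3722) = 7.5980 K.
Change = 7.5980 − 7.3148 = 0.28 K.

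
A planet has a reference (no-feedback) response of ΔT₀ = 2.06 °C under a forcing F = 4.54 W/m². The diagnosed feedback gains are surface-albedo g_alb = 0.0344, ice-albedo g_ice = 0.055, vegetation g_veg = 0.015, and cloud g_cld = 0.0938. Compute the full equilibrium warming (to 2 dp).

2.57 °C

Total gain g = 0.0344 + 0.055 + 0.015 + 0.0938 = 0.1982.
Amplification A = 1/(1 − 0.1982) = 1.247.
ΔT = 2.06 × 1.247 = 2.57 °C.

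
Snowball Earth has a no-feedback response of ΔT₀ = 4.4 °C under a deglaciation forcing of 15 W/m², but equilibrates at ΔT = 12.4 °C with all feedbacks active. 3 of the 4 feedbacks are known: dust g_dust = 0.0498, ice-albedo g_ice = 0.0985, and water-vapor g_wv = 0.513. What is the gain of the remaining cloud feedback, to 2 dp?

Amplification A = ΔT/ΔT₀ = 12.4/4.4 = 2.818.
Total gain g = 1 − 1/A = 1 − 1/2.818 = 0.6451.
Known gains sum to 0.0498 + 0.0985 + 0.513 = 0.6613.
g_cld = 0.6451 − 0.6613 = -0.02.

-0.02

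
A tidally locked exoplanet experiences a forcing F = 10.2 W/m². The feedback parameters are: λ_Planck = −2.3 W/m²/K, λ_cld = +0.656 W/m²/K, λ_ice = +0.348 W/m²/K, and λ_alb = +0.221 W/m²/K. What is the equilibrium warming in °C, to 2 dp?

Net feedback parameter λ = (−2.3) + (+0.656) + (+0.348) + (+0.221) = -1.075 W/m²/K.
ΔT = −F/λ = −10.2/(-1.075) = 9.49 °C.

9.49 °C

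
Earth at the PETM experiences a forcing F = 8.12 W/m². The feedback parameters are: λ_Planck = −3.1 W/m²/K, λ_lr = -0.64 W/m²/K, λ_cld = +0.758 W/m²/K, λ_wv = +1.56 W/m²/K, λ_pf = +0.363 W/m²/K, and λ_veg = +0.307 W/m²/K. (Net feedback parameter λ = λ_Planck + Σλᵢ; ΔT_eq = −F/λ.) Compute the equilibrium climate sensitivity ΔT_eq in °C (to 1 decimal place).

10.8 °C

Net feedback parameter λ = (−3.1) + (-0.64) + (+0.758) + (+1.56) + (+0.363) + (+0.307) = -0.752 W/m²/K.
ΔT = −F/λ = −8.12/(-0.752) = 10.8 °C.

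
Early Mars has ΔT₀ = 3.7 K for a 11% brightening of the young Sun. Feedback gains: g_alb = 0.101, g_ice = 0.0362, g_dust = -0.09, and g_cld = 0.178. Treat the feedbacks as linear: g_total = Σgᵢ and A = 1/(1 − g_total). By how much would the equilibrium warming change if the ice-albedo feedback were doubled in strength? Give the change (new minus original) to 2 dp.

0.23 K

Original: g = 0.2252, ΔT = 3.7/(1−0.2252) = 4.7754 K.
With doubled ice-albedo: g' = 0.2614, ΔT' = 3.7/(1−0.2614) = 5.0095 K.
Change = 5.0095 − 4.7754 = 0.23 K.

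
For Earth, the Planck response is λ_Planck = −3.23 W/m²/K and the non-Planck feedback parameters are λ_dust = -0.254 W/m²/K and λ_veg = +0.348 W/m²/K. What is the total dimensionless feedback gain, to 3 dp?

Convert to gains: g_dust = -0.254/3.23 = -0.07864; g_veg = 0.348/3.23 = 0.1077.
Total gain g = 0.02906.

0.029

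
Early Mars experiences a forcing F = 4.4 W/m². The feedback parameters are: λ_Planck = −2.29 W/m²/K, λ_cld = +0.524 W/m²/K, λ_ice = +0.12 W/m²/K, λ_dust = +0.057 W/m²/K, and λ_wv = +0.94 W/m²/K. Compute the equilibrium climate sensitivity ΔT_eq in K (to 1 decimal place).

6.8 K

Net feedback parameter λ = (−2.29) + (+0.524) + (+0.12) + (+0.057) + (+0.94) = -0.649 W/m²/K.
ΔT = −F/λ = −4.4/(-0.649) = 6.8 K.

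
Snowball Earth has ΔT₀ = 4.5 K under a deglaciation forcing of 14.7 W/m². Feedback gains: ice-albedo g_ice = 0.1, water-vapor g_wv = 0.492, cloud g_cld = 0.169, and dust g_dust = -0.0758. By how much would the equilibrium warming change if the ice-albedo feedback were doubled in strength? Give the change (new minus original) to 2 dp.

Original: g = 0.6852, ΔT = 4.5/(1−0.6852) = 14.2948 K.
With doubled ice-albedo: g' = 0.7852, ΔT' = 4.5/(1−0.7852) = 20.9497 K.
Change = 20.9497 − 14.2948 = 6.65 K.

6.65 K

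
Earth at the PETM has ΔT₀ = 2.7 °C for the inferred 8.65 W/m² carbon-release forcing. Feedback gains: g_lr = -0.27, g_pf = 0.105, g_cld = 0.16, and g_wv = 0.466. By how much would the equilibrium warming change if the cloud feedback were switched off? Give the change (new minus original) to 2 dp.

-1.15 °C

Original: g = 0.461, ΔT = 2.7/(1−0.461) = 5.0093 °C.
Without cloud: g' = 0.301, ΔT' = 2.7/(1−0.301) = 3.8627 °C.
Change = 3.8627 − 5.0093 = -1.15 °C.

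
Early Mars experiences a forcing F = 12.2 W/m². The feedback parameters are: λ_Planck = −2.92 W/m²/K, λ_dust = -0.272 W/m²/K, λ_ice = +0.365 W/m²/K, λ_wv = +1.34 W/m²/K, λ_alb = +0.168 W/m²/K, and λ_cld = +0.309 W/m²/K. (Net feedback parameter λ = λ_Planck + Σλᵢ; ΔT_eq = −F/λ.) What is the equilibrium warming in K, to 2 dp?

Net feedback parameter λ = (−2.92) + (-0.272) + (+0.365) + (+1.34) + (+0.168) + (+0.309) = -1.01 W/m²/K.
ΔT = −F/λ = −12.2/(-1.01) = 12.08 K.

12.08 K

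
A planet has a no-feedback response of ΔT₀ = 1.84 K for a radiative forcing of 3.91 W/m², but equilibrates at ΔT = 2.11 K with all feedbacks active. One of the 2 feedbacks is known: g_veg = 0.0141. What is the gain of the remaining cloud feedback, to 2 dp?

0.11

Amplification A = ΔT/ΔT₀ = 2.11/1.84 = 1.147.
Total gain g = 1 − 1/A = 1 − 1/1.147 = 0.1282.
The known gain is 0.0141.
g_cld = 0.1282 − 0.0141 = 0.11.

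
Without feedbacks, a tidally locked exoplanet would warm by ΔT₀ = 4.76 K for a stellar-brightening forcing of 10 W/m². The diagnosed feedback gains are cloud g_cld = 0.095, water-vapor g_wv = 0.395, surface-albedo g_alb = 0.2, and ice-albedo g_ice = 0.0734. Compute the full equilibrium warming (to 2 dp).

20.12 K

Total gain g = 0.095 + 0.395 + 0.2 + 0.0734 = 0.7634.
Amplification A = 1/(1 − 0.7634) = 4.227.
ΔT = 4.76 × 4.227 = 20.12 K.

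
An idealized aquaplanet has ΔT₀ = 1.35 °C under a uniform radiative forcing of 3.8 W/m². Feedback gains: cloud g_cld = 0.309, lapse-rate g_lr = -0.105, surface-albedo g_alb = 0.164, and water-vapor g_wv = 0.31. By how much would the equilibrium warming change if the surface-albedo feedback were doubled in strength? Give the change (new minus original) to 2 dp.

4.35 °C

Original: g = 0.678, ΔT = 1.35/(1−0.678) = 4.1925 °C.
With doubled surface-albedo: g' = 0.842, ΔT' = 1.35/(1−0.842) = 8.5443 °C.
Change = 8.5443 − 4.1925 = 4.35 °C.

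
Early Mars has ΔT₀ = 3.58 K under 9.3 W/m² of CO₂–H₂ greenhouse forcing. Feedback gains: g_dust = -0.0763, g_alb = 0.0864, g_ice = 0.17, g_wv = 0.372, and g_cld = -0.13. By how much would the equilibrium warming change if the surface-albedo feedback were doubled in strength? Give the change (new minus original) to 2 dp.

1.09 K

Original: g = 0.4221, ΔT = 3.58/(1−0.4221) = 6.1948 K.
With doubled surface-albedo: g' = 0.5085, ΔT' = 3.58/(1−0.5085) = 7.2838 K.
Change = 7.2838 − 6.1948 = 1.09 K.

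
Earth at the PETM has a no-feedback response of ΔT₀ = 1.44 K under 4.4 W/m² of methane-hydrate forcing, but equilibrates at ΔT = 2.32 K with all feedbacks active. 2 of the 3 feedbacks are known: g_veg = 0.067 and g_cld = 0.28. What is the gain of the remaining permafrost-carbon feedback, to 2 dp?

Amplification A = ΔT/ΔT₀ = 2.32/1.44 = 1.611.
Total gain g = 1 − 1/A = 1 − 1/1.611 = 0.3793.
Known gains sum to 0.067 + 0.28 = 0.347.
g_pf = 0.3793 − 0.347 = 0.03.

0.03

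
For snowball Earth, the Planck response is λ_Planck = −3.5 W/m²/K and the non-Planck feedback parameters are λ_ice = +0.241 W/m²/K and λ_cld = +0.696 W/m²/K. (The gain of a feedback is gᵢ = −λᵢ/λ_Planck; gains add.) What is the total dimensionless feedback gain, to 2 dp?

0.27

Convert to gains: g_ice = 0.241/3.5 = 0.06886; g_cld = 0.696/3.5 = 0.1989.
Total gain g = 0.26776.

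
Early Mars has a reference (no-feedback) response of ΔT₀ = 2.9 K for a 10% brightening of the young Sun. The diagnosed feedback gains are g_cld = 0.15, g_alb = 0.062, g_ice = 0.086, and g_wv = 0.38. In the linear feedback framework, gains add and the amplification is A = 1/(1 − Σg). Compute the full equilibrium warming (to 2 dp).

9.01 K

Total gain g = 0.15 + 0.062 + 0.086 + 0.38 = 0.678.
Amplification A = 1/(1 − 0.678) = 3.106.
ΔT = 2.9 × 3.106 = 9.01 K.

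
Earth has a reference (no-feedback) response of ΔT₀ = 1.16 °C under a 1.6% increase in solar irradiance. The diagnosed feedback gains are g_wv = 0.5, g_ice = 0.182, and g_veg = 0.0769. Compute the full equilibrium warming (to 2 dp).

Total gain g = 0.5 + 0.182 + 0.0769 = 0.7589.
Amplification A = 1/(1 − 0.7589) = 4.148.
ΔT = 1.16 × 4.148 = 4.81 °C.

4.81 °C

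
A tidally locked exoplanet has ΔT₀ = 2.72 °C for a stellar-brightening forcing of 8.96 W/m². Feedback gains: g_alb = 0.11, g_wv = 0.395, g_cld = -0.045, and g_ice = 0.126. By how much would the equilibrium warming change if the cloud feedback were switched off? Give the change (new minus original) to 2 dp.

0.80 °C

Original: g = 0.586, ΔT = 2.72/(1−0.586) = 6.5700 °C.
Without cloud: g' = 0.631, ΔT' = 2.72/(1−0.631) = 7.3713 °C.
Change = 7.3713 − 6.5700 = 0.80 °C.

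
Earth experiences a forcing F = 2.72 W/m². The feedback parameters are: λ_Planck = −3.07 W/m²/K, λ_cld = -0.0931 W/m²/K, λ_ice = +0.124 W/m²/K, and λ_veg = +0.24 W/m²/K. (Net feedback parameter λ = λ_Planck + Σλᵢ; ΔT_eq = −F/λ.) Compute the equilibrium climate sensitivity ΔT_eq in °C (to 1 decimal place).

1.0 °C

Net feedback parameter λ = (−3.07) + (-0.0931) + (+0.124) + (+0.24) = -2.7991 W/m²/K.
ΔT = −F/λ = −2.72/(-2.7991) = 1.0 °C.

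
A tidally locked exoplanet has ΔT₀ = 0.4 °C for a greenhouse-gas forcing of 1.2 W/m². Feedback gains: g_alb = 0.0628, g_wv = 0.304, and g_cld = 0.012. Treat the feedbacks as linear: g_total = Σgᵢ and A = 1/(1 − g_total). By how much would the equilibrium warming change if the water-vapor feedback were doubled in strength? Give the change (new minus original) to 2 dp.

Original: g = 0.3788, ΔT = 0.4/(1−0.3788) = 0.6439 °C.
With doubled water-vapor: g' = 0.6828, ΔT' = 0.4/(1−0.6828) = 1.2610 °C.
Change = 1.2610 − 0.6439 = 0.62 °C.

0.62 °C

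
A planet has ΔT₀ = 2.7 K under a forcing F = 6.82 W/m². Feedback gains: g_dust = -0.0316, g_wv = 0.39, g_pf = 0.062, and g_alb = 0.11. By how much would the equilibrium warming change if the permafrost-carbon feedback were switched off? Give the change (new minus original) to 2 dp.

Original: g = 0.5304, ΔT = 2.7/(1−0.5304) = 5.7496 K.
Without permafrost-carbon: g' = 0.4684, ΔT' = 2.7/(1−0.4684) = 5.0790 K.
Change = 5.0790 − 5.7496 = -0.67 K.

-0.67 K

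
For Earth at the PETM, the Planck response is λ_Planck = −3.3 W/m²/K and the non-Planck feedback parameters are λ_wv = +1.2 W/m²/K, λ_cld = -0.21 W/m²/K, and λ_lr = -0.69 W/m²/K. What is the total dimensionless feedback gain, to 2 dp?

Convert to gains: g_wv = 1.2/3.3 = 0.3636; g_cld = -0.21/3.3 = -0.06364; g_lr = -0.69/3.3 = -0.2091.
Total gain g = 0.09086.

0.09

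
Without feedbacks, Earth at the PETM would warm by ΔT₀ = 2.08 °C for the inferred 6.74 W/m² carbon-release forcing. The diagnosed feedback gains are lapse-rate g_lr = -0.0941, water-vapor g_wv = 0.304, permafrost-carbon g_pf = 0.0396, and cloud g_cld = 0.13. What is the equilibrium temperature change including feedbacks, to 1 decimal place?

Total gain g = -0.0941 + 0.304 + 0.0396 + 0.13 = 0.3795.
Amplification A = 1/(1 − 0.3795) = 1.612.
ΔT = 2.08 × 1.612 = 3.4 °C.

3.4 °C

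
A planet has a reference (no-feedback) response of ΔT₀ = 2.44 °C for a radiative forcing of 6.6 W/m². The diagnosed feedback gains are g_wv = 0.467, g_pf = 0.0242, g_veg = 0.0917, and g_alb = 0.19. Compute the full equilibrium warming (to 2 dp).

Total gain g = 0.467 + 0.0242 + 0.0917 + 0.19 = 0.7729.
Amplification A = 1/(1 − 0.7729) = 4.403.
ΔT = 2.44 × 4.403 = 10.74 °C.

10.74 °C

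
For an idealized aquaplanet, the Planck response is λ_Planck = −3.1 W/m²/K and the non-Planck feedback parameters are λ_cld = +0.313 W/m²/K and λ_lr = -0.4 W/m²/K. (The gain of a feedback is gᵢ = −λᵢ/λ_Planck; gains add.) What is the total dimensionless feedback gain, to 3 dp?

-0.028

Convert to gains: g_cld = 0.313/3.1 = 0.101; g_lr = -0.4/3.1 = -0.129.
Total gain g = -0.028.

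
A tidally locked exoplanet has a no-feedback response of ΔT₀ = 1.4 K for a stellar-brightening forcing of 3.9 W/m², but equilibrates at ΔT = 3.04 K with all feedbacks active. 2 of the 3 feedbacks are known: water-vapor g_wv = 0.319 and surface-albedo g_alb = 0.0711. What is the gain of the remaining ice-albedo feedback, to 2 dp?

Amplification A = ΔT/ΔT₀ = 3.04/1.4 = 2.171.
Total gain g = 1 − 1/A = 1 − 1/2.171 = 0.5394.
Known gains sum to 0.319 + 0.0711 = 0.3901.
g_ice = 0.5394 − 0.3901 = 0.15.

0.15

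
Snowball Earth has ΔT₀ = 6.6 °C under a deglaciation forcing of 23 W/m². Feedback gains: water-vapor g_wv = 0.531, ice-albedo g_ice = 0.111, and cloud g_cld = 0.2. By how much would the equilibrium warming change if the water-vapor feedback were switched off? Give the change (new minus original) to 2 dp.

Original: g = 0.842, ΔT = 6.6/(1−0.842) = 41.7722 °C.
Without water-vapor: g' = 0.311, ΔT' = 6.6/(1−0.311) = 9.5791 °C.
Change = 9.5791 − 41.7722 = -32.19 °C.

-32.19 °C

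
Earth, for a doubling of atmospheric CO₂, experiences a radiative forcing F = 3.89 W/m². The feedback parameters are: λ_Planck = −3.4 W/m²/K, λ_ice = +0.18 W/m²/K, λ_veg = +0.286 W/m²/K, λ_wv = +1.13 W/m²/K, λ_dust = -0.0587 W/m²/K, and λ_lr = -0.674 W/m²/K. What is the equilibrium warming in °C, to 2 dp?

Net feedback parameter λ = (−3.4) + (+0.18) + (+0.286) + (+1.13) + (-0.0587) + (-0.674) = -2.5367 W/m²/K.
ΔT = −F/λ = −3.89/(-2.5367) = 1.53 °C.

1.53 °C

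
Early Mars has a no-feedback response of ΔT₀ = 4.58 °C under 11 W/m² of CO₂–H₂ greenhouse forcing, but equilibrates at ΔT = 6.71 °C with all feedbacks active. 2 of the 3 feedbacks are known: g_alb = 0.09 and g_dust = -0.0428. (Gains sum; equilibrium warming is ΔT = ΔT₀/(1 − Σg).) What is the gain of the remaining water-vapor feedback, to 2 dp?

0.27

Amplification A = ΔT/ΔT₀ = 6.71/4.58 = 1.465.
Total gain g = 1 − 1/A = 1 − 1/1.465 = 0.3174.
Known gains sum to 0.09 − 0.0428 = 0.0472.
g_wv = 0.3174 − 0.0472 = 0.27.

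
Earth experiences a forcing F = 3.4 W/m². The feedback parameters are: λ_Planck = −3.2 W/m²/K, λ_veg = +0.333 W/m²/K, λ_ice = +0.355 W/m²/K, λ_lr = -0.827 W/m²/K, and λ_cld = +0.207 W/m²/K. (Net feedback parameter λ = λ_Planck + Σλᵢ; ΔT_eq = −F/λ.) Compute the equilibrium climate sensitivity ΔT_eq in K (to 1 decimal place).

Net feedback parameter λ = (−3.2) + (+0.333) + (+0.355) + (-0.827) + (+0.207) = -3.132 W/m²/K.
ΔT = −F/λ = −3.4/(-3.132) = 1.1 K.

1.1 K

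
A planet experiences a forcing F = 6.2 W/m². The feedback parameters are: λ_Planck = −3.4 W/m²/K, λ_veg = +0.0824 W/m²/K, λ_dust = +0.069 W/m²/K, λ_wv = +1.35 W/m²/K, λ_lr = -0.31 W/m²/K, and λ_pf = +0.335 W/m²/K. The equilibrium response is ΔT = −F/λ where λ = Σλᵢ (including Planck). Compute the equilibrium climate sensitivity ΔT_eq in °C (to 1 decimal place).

3.3 °C

Net feedback parameter λ = (−3.4) + (+0.0824) + (+0.069) + (+1.35) + (-0.31) + (+0.335) = -1.8736 W/m²/K.
ΔT = −F/λ = −6.2/(-1.8736) = 3.3 °C.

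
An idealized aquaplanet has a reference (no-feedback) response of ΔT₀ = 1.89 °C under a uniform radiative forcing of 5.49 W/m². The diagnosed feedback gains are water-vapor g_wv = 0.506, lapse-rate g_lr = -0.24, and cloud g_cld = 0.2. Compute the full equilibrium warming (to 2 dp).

3.54 °C

Total gain g = 0.506 − 0.24 + 0.2 = 0.466.
Amplification A = 1/(1 − 0.466) = 1.873.
ΔT = 1.89 × 1.873 = 3.54 °C.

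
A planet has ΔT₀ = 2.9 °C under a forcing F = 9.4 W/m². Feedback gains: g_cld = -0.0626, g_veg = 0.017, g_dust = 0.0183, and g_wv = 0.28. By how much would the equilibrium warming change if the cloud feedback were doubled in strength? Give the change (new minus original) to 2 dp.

-0.30 °C

Original: g = 0.2527, ΔT = 2.9/(1−0.2527) = 3.8806 °C.
With doubled cloud: g' = 0.1901, ΔT' = 2.9/(1−0.1901) = 3.5807 °C.
Change = 3.5807 − 3.8806 = -0.30 °C.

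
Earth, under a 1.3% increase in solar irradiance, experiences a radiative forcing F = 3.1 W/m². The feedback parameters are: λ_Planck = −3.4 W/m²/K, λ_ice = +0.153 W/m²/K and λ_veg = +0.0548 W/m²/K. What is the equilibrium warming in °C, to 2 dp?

Net feedback parameter λ = (−3.4) + (+0.153) + (+0.0548) = -3.1922 W/m²/K.
ΔT = −F/λ = −3.1/(-3.1922) = 0.97 °C.

0.97 °C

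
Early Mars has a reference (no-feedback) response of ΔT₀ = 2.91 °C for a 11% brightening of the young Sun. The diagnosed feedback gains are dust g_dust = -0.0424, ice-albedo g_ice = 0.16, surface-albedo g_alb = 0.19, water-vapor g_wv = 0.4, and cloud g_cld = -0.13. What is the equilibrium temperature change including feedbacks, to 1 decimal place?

6.9 °C

Total gain g = -0.0424 + 0.16 + 0.19 + 0.4 − 0.13 = 0.5776.
Amplification A = 1/(1 − 0.5776) = 2.367.
ΔT = 2.91 × 2.367 = 6.9 °C.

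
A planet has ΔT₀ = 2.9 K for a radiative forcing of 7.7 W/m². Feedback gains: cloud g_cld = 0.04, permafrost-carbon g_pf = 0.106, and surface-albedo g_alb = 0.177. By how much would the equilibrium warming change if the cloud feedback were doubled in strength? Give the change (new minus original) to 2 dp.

0.27 K

Original: g = 0.323, ΔT = 2.9/(1−0.323) = 4.2836 K.
With doubled cloud: g' = 0.363, ΔT' = 2.9/(1−0.363) = 4.5526 K.
Change = 4.5526 − 4.2836 = 0.27 K.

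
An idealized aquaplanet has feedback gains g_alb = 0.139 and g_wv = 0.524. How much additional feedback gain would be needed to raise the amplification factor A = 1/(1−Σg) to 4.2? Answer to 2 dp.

Current total gain = 0.663.
Target gain for A = 4.2: g* = 1 − 1/4.2 = 0.7619.
Additional gain needed = 0.7619 − 0.663 = 0.10.

0.10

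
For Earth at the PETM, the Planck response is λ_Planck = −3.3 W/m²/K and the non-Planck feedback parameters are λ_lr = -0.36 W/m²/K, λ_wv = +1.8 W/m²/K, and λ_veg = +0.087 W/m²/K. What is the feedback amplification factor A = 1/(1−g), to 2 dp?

Convert to gains: g_lr = -0.36/3.3 = -0.1091; g_wv = 1.8/3.3 = 0.5455; g_veg = 0.087/3.3 = 0.02636.
Total gain g = 0.46276.
A = 1/(1 − 0.46276) = 1.86.

1.86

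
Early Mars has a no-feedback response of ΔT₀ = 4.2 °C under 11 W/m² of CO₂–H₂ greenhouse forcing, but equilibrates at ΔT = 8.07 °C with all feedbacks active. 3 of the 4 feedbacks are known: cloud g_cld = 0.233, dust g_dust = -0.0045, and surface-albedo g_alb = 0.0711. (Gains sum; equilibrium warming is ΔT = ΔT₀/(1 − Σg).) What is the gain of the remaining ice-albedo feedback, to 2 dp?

Amplification A = ΔT/ΔT₀ = 8.07/4.2 = 1.921.
Total gain g = 1 − 1/A = 1 − 1/1.921 = 0.4794.
Known gains sum to 0.233 − 0.0045 + 0.0711 = 0.2996.
g_ice = 0.4794 − 0.2996 = 0.18.

0.18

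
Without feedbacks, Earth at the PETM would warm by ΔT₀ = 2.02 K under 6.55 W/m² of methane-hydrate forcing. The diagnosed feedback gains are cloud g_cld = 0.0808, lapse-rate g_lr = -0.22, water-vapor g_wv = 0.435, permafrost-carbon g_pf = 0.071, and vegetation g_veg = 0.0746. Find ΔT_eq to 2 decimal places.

Total gain g = 0.0808 − 0.22 + 0.435 + 0.071 + 0.0746 = 0.4414.
Amplification A = 1/(1 − 0.4414) = 1.79.
ΔT = 2.02 × 1.79 = 3.62 K.

3.62 K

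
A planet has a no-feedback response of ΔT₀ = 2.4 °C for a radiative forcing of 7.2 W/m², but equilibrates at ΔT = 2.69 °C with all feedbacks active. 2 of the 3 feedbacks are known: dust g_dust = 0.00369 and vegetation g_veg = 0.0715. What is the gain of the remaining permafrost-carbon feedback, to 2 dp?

0.03

Amplification A = ΔT/ΔT₀ = 2.69/2.4 = 1.121.
Total gain g = 1 − 1/A = 1 − 1/1.121 = 0.1079.
Known gains sum to 0.00369 + 0.0715 = 0.07519.
g_pf = 0.1079 − 0.07519 = 0.03.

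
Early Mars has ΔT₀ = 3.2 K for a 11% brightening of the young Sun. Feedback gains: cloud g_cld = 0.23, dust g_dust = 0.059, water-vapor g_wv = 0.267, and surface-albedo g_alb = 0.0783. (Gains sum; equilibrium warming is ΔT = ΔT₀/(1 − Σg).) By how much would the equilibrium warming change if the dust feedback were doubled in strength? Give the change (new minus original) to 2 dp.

1.68 K

Original: g = 0.6343, ΔT = 3.2/(1−0.6343) = 8.7503 K.
With doubled dust: g' = 0.6933, ΔT' = 3.2/(1−0.6933) = 10.4336 K.
Change = 10.4336 − 8.7503 = 1.68 K.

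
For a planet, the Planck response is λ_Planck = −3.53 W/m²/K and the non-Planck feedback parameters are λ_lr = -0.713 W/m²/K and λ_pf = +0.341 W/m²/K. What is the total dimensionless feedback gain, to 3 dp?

-0.105

Convert to gains: g_lr = -0.713/3.53 = -0.202; g_pf = 0.341/3.53 = 0.0966.
Total gain g = -0.1054.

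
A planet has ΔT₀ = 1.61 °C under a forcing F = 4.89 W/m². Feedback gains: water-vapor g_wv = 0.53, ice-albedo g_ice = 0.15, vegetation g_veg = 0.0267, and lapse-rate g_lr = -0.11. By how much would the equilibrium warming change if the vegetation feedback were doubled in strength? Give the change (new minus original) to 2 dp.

0.28 °C

Original: g = 0.5967, ΔT = 1.61/(1−0.5967) = 3.9921 °C.
With doubled vegetation: g' = 0.6234, ΔT' = 1.61/(1−0.6234) = 4.2751 °C.
Change = 4.2751 − 3.9921 = 0.28 °C.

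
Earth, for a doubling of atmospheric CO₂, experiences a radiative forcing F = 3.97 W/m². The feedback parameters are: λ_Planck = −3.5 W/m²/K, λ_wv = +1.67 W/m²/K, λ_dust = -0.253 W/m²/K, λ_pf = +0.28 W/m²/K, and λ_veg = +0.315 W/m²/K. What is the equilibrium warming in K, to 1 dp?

2.7 K

Net feedback parameter λ = (−3.5) + (+1.67) + (-0.253) + (+0.28) + (+0.315) = -1.488 W/m²/K.
ΔT = −F/λ = −3.97/(-1.488) = 2.7 K.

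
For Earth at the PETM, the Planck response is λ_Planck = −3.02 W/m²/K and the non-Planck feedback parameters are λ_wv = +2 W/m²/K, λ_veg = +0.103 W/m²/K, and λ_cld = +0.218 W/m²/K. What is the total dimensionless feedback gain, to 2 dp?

Convert to gains: g_wv = 2/3.02 = 0.6623; g_veg = 0.103/3.02 = 0.03411; g_cld = 0.218/3.02 = 0.07219.
Total gain g = 0.7686.

0.77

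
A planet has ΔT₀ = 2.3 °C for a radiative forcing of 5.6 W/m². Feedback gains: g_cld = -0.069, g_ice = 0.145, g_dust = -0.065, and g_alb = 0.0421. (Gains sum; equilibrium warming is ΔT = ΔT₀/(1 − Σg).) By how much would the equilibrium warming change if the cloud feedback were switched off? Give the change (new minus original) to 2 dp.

Original: g = 0.0531, ΔT = 2.3/(1−0.0531) = 2.4290 °C.
Without cloud: g' = 0.1221, ΔT' = 2.3/(1−0.1221) = 2.6199 °C.
Change = 2.6199 − 2.4290 = 0.19 °C.

0.19 °C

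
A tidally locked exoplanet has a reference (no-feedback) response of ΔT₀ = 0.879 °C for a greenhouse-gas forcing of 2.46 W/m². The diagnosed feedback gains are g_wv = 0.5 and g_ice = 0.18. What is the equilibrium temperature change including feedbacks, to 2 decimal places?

Total gain g = 0.5 + 0.18 = 0.68.
Amplification A = 1/(1 − 0.68) = 3.125.
ΔT = 0.879 × 3.125 = 2.75 °C.

2.75 °C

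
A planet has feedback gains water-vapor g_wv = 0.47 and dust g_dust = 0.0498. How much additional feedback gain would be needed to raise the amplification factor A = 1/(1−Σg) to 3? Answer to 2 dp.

Current total gain = 0.5198.
Target gain for A = 3: g* = 1 − 1/3 = 0.6667.
Additional gain needed = 0.6667 − 0.5198 = 0.15.

0.15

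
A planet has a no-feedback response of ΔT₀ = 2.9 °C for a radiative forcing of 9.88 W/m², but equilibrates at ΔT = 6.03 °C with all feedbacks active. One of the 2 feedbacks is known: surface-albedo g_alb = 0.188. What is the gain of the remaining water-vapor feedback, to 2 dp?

0.33

Amplification A = ΔT/ΔT₀ = 6.03/2.9 = 2.079.
Total gain g = 1 − 1/A = 1 − 1/2.079 = 0.519.
The known gain is 0.188.
g_wv = 0.519 − 0.188 = 0.33.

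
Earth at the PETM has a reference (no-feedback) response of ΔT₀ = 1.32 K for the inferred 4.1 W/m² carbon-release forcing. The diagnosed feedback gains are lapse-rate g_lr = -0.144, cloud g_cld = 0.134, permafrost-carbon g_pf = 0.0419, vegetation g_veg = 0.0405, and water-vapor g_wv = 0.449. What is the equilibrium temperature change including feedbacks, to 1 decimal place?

Total gain g = -0.144 + 0.134 + 0.0419 + 0.0405 + 0.449 = 0.5214.
Amplification A = 1/(1 − 0.5214) = 2.089.
ΔT = 1.32 × 2.089 = 2.8 K.

2.8 K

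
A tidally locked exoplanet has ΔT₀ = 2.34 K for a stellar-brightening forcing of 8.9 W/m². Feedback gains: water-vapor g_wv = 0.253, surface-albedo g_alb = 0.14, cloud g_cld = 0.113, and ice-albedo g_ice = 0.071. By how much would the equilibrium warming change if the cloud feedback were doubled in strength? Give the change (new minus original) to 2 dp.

Original: g = 0.577, ΔT = 2.34/(1−0.577) = 5.5319 K.
With doubled cloud: g' = 0.69, ΔT' = 2.34/(1−0.69) = 7.5484 K.
Change = 7.5484 − 5.5319 = 2.02 K.

2.02 K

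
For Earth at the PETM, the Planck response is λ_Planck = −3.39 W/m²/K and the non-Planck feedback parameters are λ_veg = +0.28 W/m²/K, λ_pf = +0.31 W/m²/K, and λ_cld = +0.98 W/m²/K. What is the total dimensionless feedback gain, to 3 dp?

Convert to gains: g_veg = 0.28/3.39 = 0.0826; g_pf = 0.31/3.39 = 0.09145; g_cld = 0.98/3.39 = 0.2891.
Total gain g = 0.46315.

0.463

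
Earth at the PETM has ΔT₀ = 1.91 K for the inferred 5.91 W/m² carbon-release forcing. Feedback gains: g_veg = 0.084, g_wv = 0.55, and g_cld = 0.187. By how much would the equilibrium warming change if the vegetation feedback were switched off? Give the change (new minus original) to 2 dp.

-3.41 K

Original: g = 0.821, ΔT = 1.91/(1−0.821) = 10.6704 K.
Without vegetation: g' = 0.737, ΔT' = 1.91/(1−0.737) = 7.2624 K.
Change = 7.2624 − 10.6704 = -3.41 K.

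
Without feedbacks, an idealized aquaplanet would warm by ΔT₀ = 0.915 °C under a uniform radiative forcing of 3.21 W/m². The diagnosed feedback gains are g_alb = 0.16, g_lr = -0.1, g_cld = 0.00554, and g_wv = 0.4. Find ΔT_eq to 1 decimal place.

1.7 °C

Total gain g = 0.16 − 0.1 + 0.00554 + 0.4 = 0.46554.
Amplification A = 1/(1 − 0.46554) = 1.871.
ΔT = 0.915 × 1.871 = 1.7 °C.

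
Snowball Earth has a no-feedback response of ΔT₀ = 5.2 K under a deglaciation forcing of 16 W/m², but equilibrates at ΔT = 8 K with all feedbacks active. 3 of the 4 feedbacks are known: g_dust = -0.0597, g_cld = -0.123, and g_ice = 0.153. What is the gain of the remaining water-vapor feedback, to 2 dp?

0.38

Amplification A = ΔT/ΔT₀ = 8/5.2 = 1.538.
Total gain g = 1 − 1/A = 1 − 1/1.538 = 0.3498.
Known gains sum to -0.0597 − 0.123 + 0.153 = -0.0297.
g_wv = 0.3498 + 0.0297 = 0.38.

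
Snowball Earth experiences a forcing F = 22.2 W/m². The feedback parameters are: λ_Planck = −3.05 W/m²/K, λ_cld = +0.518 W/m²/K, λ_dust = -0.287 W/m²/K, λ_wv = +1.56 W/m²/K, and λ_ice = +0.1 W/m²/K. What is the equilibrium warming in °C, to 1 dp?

Net feedback parameter λ = (−3.05) + (+0.518) + (-0.287) + (+1.56) + (+0.1) = -1.159 W/m²/K.
ΔT = −F/λ = −22.2/(-1.159) = 19.2 °C.

19.2 °C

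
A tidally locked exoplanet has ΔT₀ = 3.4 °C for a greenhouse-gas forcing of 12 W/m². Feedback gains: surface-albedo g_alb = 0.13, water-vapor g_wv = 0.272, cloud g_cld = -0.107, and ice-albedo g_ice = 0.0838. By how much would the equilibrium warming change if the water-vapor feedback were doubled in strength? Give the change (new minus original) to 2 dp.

4.26 °C

Original: g = 0.3788, ΔT = 3.4/(1−0.3788) = 5.4733 °C.
With doubled water-vapor: g' = 0.6508, ΔT' = 3.4/(1−0.6508) = 9.7365 °C.
Change = 9.7365 − 5.4733 = 4.26 °C.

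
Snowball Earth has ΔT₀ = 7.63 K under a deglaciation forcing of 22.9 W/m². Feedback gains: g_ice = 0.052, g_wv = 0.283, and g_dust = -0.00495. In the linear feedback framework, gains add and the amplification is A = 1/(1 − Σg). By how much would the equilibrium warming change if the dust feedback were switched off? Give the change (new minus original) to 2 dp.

0.08 K

Original: g = 0.33005, ΔT = 7.63/(1−0.33005) = 11.3889 K.
Without dust: g' = 0.335, ΔT' = 7.63/(1−0.335) = 11.4737 K.
Change = 11.4737 − 11.3889 = 0.08 K.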